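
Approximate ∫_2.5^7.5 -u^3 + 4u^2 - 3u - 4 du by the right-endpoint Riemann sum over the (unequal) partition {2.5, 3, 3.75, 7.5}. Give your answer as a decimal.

-848.45703125

Subinterval widths: 0.5, 0.75, 3.75.
Right endpoints: 3, 3.75, 7.5.
f(3) = -4, f(3.75) = -11.734375, f(7.5) = -223.375.
Sum = Σ Δu_i · f(u_i).
Sum = -848.45703125.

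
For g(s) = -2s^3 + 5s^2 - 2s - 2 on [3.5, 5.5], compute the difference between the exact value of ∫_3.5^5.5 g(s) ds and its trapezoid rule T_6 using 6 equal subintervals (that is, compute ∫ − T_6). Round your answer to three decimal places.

0.815

Exact integral: ∫_3.5^5.5 g(s) ds ≈ -198.66667.
T_6 ≈ -199.48148.
Error ≈ -198.66667 − (-199.48148) ≈ 0.815.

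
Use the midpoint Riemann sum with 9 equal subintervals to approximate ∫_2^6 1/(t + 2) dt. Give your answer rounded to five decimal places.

Δt = (6 − 2)/9 = 4/9.
Midpoints: 20/9, 8/3, 28/9, 32/9, 4, 40/9, 44/9, 16/3, 52/9.
f(20/9) = 9/38, f(8/3) = 3/14, f(28/9) = 9/46, f(32/9) = 0.18, f(4) = 1/6, f(40/9) = 9/58, f(44/9) = 9/62, f(16/3) = 3/22, f(52/9) = 9/70.
Sum = Δt · [f(20/9) + f(8/3) + f(28/9) + ...].
Sum ≈ 0.69276.

0.69276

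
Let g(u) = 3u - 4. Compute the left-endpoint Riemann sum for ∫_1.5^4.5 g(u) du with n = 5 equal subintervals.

Δu = (4.5 − 1.5)/5 = 0.6.
Left endpoints: 1.5, 2.1, 2.7, 3.3, 3.9.
g(1.5) = 0.5, g(2.1) = 2.3, g(2.7) = 4.1, g(3.3) = 5.9, g(3.9) = 7.7.
Sum = Δu · [g(1.5) + g(2.1) + g(2.7) + g(3.3) + g(3.9)].
Sum = 12.3.

12.3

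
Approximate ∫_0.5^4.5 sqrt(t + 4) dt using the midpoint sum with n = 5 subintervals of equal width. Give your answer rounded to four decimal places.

Δt = (4.5 − 0.5)/5 = 0.8.
Midpoints: 0.9, 1.7, 2.5, 3.3, 4.1.
f(0.9) ≈ 2.2136, f(1.7) ≈ 2.3875, f(2.5) ≈ 2.5495, f(3.3) ≈ 2.7019, f(4.1) ≈ 2.8460.
Sum = Δt · [f(0.9) + f(1.7) + f(2.5) + f(3.3) + f(4.1)].
Sum ≈ 10.1588.

10.1588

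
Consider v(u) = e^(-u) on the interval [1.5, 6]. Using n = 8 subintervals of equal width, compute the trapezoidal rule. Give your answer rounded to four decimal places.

0.2264

Δu = (6 − 1.5)/8 = 0.5625.
v(1.5) ≈ 0.2231, v(2.0625) ≈ 0.1271, v(2.625) ≈ 0.0724, v(3.1875) ≈ 0.0413, v(3.75) ≈ 0.0235, v(4.3125) ≈ 0.0134, v(4.875) ≈ 0.0076, v(5.4375) ≈ 0.0044, v(6) ≈ 0.0025.
T_8 = (Δu/2)·[v(u_0) + 2v(u_1) + ... + 2v(u_{7}) + v(u_8)].
Sum ≈ 0.2264.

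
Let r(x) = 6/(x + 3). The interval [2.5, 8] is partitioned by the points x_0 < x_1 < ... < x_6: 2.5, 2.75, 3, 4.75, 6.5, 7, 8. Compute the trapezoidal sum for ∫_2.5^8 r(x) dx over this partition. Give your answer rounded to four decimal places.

Subinterval widths: 0.25, 0.25, 1.75, 1.75, 0.5, 1.
r(2.5) = 12/11, r(2.75) = 24/23, r(3) = 1, r(4.75) = 24/31, r(6.5) = 12/19, r(7) = 0.6, r(8) = 6/11.
On each subinterval the trapezoid contributes (Δx_i/2)·[r(x_{i-1}) + r(x_i)].
Sum ≈ 4.1853.

4.1853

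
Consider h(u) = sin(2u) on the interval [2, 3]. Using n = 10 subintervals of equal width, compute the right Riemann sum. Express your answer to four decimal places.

-0.7803

Δu = (3 − 2)/10 = 0.1.
Right endpoints: 2.1, 2.2, 2.3, 2.4, 2.5, 2.6, 2.7, 2.8, 2.9, 3.
h(2.1) ≈ -0.8716, h(2.2) ≈ -0.9516, h(2.3) ≈ -0.9937, h(2.4) ≈ -0.9962, h(2.5) ≈ -0.9589, h(2.6) ≈ -0.8835, h(2.7) ≈ -0.7728, h(2.8) ≈ -0.6313, h(2.9) ≈ -0.4646, h(3) ≈ -0.2794.
Sum = Δu · [h(2.1) + h(2.2) + h(2.3) + ...].
Sum ≈ -0.7803.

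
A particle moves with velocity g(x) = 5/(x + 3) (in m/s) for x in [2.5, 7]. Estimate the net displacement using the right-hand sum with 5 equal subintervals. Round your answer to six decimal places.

Δx = (7 − 2.5)/5 = 0.9.
Right endpoints: 3.4, 4.3, 5.2, 6.1, 7.
g(3.4) = 0.78125, g(4.3) = 50/73, g(5.2) = 25/41, g(6.1) = 50/91, g(7) = 0.5.
Sum = Δx · [g(3.4) + g(4.3) + g(5.2) + g(6.1) + g(7)].
Sum ≈ 2.812849.

2.812849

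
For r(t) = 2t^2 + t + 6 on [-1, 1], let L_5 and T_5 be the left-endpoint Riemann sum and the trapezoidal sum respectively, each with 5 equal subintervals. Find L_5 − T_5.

-0.4

L_5 = 13.04.
T_5 = 13.44.
L_5 − T_5 = -0.4.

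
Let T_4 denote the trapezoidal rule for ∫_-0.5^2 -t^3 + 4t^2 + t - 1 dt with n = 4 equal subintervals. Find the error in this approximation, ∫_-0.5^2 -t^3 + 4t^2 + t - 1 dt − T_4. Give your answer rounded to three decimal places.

-0.285

Exact integral: ∫_-0.5^2 f(t) dt ≈ 6.22396.
T_4 ≈ 6.50879.
Error ≈ 6.22396 − 6.50879 ≈ -0.285.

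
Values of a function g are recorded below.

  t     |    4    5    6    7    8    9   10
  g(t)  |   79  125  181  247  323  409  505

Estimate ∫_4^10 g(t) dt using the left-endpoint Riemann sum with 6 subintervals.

1364

Δt = 1.
Sum = 1·[79 + 125 + 181 + 247 + 323 + 409] = 1364.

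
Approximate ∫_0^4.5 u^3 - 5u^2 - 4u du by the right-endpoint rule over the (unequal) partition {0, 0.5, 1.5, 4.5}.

-99.8125

Subinterval widths: 0.5, 1, 3.
Right endpoints: 0.5, 1.5, 4.5.
f(0.5) = -3.125, f(1.5) = -13.875, f(4.5) = -28.125.
Sum = Σ Δu_i · f(u_i).
Sum = -99.8125.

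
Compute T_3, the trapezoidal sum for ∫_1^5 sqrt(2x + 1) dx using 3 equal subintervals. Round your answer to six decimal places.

10.388754

Δx = (5 − 1)/3 = 4/3.
f(1) ≈ 1.732051, f(7/3) ≈ 2.380476, f(11/3) ≈ 2.886751, f(5) ≈ 3.316625.
T_3 = (Δx/2)·[f(x_0) + 2f(x_1) + 2f(x_2) + f(x_3)].
Sum ≈ 10.388754.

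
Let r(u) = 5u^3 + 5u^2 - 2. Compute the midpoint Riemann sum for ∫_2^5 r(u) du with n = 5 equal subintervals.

Δu = (5 − 2)/5 = 0.6.
Midpoints: 2.3, 2.9, 3.5, 4.1, 4.7.
r(2.3) = 85.285, r(2.9) = 161.995, r(3.5) = 273.625, r(4.1) = 426.655, r(4.7) = 627.565.
Sum = Δu · [r(2.3) + r(2.9) + r(3.5) + r(4.1) + r(4.7)].
Sum = 945.075.

945.075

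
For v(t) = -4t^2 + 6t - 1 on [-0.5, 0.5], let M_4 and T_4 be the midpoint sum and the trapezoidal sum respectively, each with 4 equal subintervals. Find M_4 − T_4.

0.0625

M_4 = -1.3125.
T_4 = -1.375.
M_4 − T_4 = 0.0625.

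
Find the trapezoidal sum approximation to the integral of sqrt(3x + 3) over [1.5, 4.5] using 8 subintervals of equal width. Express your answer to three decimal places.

10.328

Δx = (4.5 − 1.5)/8 = 0.375.
f(1.5) ≈ 2.739, f(1.875) ≈ 2.937, f(2.25) ≈ 3.122, f(2.625) ≈ 3.298, f(3) ≈ 3.464, f(3.375) ≈ 3.623, f(3.75) ≈ 3.775, f(4.125) ≈ 3.921, f(4.5) ≈ 4.062.
T_8 = (Δx/2)·[f(x_0) + 2f(x_1) + ... + 2f(x_{7}) + f(x_8)].
Sum ≈ 10.328.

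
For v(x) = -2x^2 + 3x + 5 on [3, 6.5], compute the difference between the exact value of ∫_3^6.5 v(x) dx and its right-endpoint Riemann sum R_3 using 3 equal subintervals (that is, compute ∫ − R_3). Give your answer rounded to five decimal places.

Exact integral: ∫_3^6.5 v(x) dx ≈ -97.7083333.
R_3 ≈ -131.9629630.
Error ≈ -97.7083333 − (-131.9629630) ≈ 34.25463.

34.25463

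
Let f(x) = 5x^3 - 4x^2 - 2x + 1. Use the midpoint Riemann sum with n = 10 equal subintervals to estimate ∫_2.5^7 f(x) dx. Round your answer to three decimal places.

2472.565

Δx = (7 − 2.5)/10 = 0.45.
Midpoints: 2.725, 3.175, 3.625, 4.075, 4.525, 4.975, 5.425, 5.875, 6.325, 6.775.
f(2.725) = 857877/12800, f(3.175) = 58551/512, f(3.625) = 91833/512, f(4.075) = 3389019/12800, f(4.525) = 4778349/12800, f(4.975) = 6498807/12800, f(5.425) = 1717077/2560, f(5.875) = 442923/512, f(6.325) = 13996869/12800, f(6.775) = 17391759/12800.
Sum = Δx · [f(2.725) + f(3.175) + f(3.625) + ...].
Sum ≈ 2472.565.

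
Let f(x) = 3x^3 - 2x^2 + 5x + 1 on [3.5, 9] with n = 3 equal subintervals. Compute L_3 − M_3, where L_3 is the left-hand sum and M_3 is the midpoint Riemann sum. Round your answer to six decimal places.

L_3 ≈ 2909.29629630.
M_3 ≈ 4444.58883102.
L_3 − M_3 ≈ -1535.292535.

-1535.292535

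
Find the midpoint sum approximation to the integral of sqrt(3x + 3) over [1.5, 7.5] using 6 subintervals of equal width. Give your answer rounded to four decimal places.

24.0613

Δx = (7.5 − 1.5)/6 = 1.
Midpoints: 2, 3, 4, 5, 6, 7.
f(2) ≈ 3.0000, f(3) ≈ 3.4641, f(4) ≈ 3.8730, f(5) ≈ 4.2426, f(6) ≈ 4.5826, f(7) ≈ 4.8990.
Sum = Δx · [f(2) + f(3) + f(4) + ...].
Sum ≈ 24.0613.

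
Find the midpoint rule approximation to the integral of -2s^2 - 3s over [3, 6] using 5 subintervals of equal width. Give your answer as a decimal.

-166.32

Δs = (6 − 3)/5 = 0.6.
Midpoints: 3.3, 3.9, 4.5, 5.1, 5.7.
f(3.3) = -31.68, f(3.9) = -42.12, f(4.5) = -54, f(5.1) = -67.32, f(5.7) = -82.08.
Sum = Δs · [f(3.3) + f(3.9) + f(4.5) + f(5.1) + f(5.7)].
Sum = -166.32.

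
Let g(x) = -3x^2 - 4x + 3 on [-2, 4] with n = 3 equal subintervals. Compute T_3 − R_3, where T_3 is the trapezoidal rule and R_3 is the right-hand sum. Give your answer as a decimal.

T_3 = -90.
R_3 = -150.
T_3 − R_3 = 60.

60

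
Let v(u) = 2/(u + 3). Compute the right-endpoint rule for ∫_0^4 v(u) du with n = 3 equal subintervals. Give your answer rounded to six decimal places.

1.466925

Δu = (4 − 0)/3 = 4/3.
Right endpoints: 4/3, 8/3, 4.
v(4/3) = 6/13, v(8/3) = 6/17, v(4) = 2/7.
Sum = Δu · [v(4/3) + v(8/3) + v(4)].
Sum ≈ 1.466925.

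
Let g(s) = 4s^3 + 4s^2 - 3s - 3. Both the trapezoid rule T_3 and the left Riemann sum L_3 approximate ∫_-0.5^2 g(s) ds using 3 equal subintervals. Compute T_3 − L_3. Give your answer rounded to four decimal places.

T_3 ≈ 17.407407.
L_3 ≈ 0.740741.
T_3 − L_3 ≈ 16.6667.

16.6667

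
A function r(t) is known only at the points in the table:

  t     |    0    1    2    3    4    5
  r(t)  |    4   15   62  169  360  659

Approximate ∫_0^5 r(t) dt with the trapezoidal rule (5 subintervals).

Δt = 1.
T_5 = (1/2)·[4 + 2·15 + 2·62 + 2·169 + 2·360 + 659] = 937.5.

937.5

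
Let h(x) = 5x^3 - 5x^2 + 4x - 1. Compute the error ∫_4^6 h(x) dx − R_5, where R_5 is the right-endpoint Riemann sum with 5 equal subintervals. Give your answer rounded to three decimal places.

Exact integral: ∫_4^6 h(x) dx ≈ 1084.66667.
R_5 = 1222.
Error ≈ 1084.66667 − 1222 ≈ -137.333.

-137.333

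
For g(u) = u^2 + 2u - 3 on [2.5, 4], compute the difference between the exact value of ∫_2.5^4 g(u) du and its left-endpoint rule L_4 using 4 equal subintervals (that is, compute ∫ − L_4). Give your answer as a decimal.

2.35546875

Exact integral: ∫_2.5^4 g(u) du = 21.375.
L_4 = 19.01953125.
Error = 21.375 − 19.01953125 = 2.35546875.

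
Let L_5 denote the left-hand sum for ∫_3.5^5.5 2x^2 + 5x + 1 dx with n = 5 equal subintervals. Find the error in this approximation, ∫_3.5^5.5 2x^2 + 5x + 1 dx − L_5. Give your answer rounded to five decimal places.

9.09333

Exact integral: ∫_3.5^5.5 f(x) dx ≈ 129.3333333.
L_5 = 120.24.
Error ≈ 129.3333333 − 120.24 ≈ 9.09333.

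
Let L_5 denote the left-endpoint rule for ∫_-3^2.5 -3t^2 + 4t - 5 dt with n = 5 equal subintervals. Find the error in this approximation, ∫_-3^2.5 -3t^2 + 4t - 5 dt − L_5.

Exact integral: ∫_-3^2.5 f(t) dt = -75.625.
L_5 = -95.59.
Error = -75.625 − (-95.59) = 19.965.

19.965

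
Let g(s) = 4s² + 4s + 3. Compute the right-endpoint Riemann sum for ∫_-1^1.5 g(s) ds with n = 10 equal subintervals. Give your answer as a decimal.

Δs = (1.5 − (-1))/10 = 0.25.
Right endpoints: -0.75, -0.5, -0.25, 0, 0.25, 0.5, 0.75, 1, 1.25, 1.5.
g(-0.75) = 2.25, g(-0.5) = 2, g(-0.25) = 2.25, g(0) = 3, g(0.25) = 4.25, g(0.5) = 6, g(0.75) = 8.25, g(1) = 11, g(1.25) = 14.25, g(1.5) = 18.
Sum = Δs · [g(-0.75) + g(-0.5) + g(-0.25) + ...].
Sum = 17.8125.

17.8125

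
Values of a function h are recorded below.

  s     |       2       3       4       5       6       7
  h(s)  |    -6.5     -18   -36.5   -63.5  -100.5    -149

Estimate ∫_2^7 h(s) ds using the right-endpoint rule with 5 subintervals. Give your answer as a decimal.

-367.5

Δs = 1.
Sum = 1·[(-18) + (-36.5) + (-63.5) + (-100.5) + (-149)] = -367.5.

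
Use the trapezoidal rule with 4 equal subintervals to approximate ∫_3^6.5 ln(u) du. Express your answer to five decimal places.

5.35948

Δu = (6.5 − 3)/4 = 0.875.
f(3) ≈ 1.09861, f(3.875) ≈ 1.35455, f(4.75) ≈ 1.55814, f(5.625) ≈ 1.72722, f(6.5) ≈ 1.87180.
T_4 = (Δu/2)·[f(u_0) + 2f(u_1) + 2f(u_2) + 2f(u_3) + f(u_4)].
Sum ≈ 5.35948.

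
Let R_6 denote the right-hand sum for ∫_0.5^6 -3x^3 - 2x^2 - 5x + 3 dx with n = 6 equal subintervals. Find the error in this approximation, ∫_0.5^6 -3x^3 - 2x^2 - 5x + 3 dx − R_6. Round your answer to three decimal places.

366.274

Exact integral: ∫_0.5^6 f(x) dx ≈ -1188.74479.
R_6 ≈ -1555.01837.
Error ≈ -1188.74479 − (-1555.01837) ≈ 366.274.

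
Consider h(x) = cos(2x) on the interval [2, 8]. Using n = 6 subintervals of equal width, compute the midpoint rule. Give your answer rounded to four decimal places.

Δx = (8 − 2)/6 = 1.
Midpoints: 2.5, 3.5, 4.5, 5.5, 6.5, 7.5.
h(2.5) ≈ 0.2837, h(3.5) ≈ 0.7539, h(4.5) ≈ -0.9111, h(5.5) ≈ 0.0044, h(6.5) ≈ 0.9074, h(7.5) ≈ -0.7597.
Sum = Δx · [h(2.5) + h(3.5) + h(4.5) + ...].
Sum ≈ 0.2786.

0.2786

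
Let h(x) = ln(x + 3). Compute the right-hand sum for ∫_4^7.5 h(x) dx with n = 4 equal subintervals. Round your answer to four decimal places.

Δx = (7.5 − 4)/4 = 0.875.
Right endpoints: 4.875, 5.75, 6.625, 7.5.
h(4.875) ≈ 2.0637, h(5.75) ≈ 2.1691, h(6.625) ≈ 2.2644, h(7.5) ≈ 2.3514.
Sum = Δx · [h(4.875) + h(5.75) + h(6.625) + h(7.5)].
Sum ≈ 7.7424.

7.7424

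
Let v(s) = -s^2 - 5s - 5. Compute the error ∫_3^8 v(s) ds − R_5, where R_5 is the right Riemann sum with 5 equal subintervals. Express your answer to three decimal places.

40.833

Exact integral: ∫_3^8 v(s) ds ≈ -324.16667.
R_5 = -365.
Error ≈ -324.16667 − (-365) ≈ 40.833.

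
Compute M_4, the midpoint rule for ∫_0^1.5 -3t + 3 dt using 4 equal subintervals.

Δt = (1.5 − 0)/4 = 0.375.
Midpoints: 0.1875, 0.5625, 0.9375, 1.3125.
f(0.1875) = 2.4375, f(0.5625) = 1.3125, f(0.9375) = 0.1875, f(1.3125) = -0.9375.
Sum = Δt · [f(0.1875) + f(0.5625) + f(0.9375) + f(1.3125)].
Sum = 1.125.

1.125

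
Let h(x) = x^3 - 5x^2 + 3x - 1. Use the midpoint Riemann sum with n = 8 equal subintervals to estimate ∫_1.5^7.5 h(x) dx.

164.859375

Δx = (7.5 − 1.5)/8 = 0.75.
Midpoints: 1.875, 2.625, 3.375, 4.125, 4.875, 5.625, 6.375, 7.125.
h(1.875) = -3257/512, h(2.625) = -4859/512, h(3.375) = -4805/512, h(4.125) = -1799/512, h(4.875) = 5455/512, h(5.625) = 18253/512, h(6.375) = 37891/512, h(7.125) = 65665/512.
Sum = Δx · [h(1.875) + h(2.625) + h(3.375) + ...].
Sum = 164.859375.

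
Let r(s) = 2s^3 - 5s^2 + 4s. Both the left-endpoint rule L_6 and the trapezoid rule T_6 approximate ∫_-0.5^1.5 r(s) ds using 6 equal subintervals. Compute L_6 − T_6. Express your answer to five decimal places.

-0.83333

L_6 ≈ -0.2407407.
T_6 ≈ 0.5925926.
L_6 − T_6 ≈ -0.83333.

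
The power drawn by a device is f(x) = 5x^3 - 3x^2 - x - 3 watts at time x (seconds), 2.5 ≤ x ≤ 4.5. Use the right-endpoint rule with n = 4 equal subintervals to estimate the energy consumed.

462.75

Δx = (4.5 − 2.5)/4 = 0.5.
Right endpoints: 3, 3.5, 4, 4.5.
f(3) = 102, f(3.5) = 171.125, f(4) = 265, f(4.5) = 387.375.
Sum = Δx · [f(3) + f(3.5) + f(4) + f(4.5)].
Sum = 462.75.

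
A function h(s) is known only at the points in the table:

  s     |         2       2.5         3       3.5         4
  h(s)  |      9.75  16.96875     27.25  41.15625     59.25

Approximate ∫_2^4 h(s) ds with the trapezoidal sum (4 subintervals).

Δs = 0.5.
T_4 = (0.5/2)·[9.75 + 2·16.96875 + 2·27.25 + 2·41.15625 + 59.25] = 59.9375.

59.9375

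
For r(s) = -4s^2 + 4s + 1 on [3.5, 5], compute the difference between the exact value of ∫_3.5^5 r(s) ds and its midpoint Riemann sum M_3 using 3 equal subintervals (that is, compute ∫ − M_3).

-0.125

Exact integral: ∫_3.5^5 r(s) ds = -82.5.
M_3 = -82.375.
Error = -82.5 − (-82.375) = -0.125.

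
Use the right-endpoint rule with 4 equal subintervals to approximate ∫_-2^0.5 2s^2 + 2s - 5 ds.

Δs = (0.5 − (-2))/4 = 0.625.
Right endpoints: -1.375, -0.75, -0.125, 0.5.
f(-1.375) = -3.96875, f(-0.75) = -5.375, f(-0.125) = -5.21875, f(0.5) = -3.5.
Sum = Δs · [f(-1.375) + f(-0.75) + f(-0.125) + f(0.5)].
Sum = -11.2890625.

-11.2890625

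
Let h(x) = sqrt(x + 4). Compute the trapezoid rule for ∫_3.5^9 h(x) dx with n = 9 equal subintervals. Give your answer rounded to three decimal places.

17.554

Δx = (9 − 3.5)/9 = 11/18.
h(3.5) ≈ 2.739, h(37/9) ≈ 2.848, h(85/18) ≈ 2.953, h(16/3) ≈ 3.055, h(107/18) ≈ 3.153, h(59/9) ≈ 3.249, h(43/6) ≈ 3.342, h(70/9) ≈ 3.432, h(151/18) ≈ 3.520, h(9) ≈ 3.606.
T_9 = (Δx/2)·[h(x_0) + 2h(x_1) + ... + 2h(x_{8}) + h(x_9)].
Sum ≈ 17.554.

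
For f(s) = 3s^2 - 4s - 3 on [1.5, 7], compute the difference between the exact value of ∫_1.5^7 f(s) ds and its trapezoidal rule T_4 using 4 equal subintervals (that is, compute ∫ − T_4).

Exact integral: ∫_1.5^7 f(s) ds = 229.625.
T_4 = 234.82421875.
Error = 229.625 − 234.82421875 = -5.19921875.

-5.19921875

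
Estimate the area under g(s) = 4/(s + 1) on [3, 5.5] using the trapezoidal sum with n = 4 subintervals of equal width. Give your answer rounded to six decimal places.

1.947071

Δs = (5.5 − 3)/4 = 0.625.
g(3) = 1, g(3.625) = 32/37, g(4.25) = 16/21, g(4.875) = 32/47, g(5.5) = 8/13.
T_4 = (Δs/2)·[g(s_0) + 2g(s_1) + 2g(s_2) + 2g(s_3) + g(s_4)].
Sum ≈ 1.947071.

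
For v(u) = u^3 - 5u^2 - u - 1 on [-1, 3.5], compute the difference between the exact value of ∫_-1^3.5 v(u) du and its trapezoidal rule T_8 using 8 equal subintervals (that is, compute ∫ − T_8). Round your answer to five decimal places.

0.29663

Exact integral: ∫_-1^3.5 v(u) du = -45.984375.
T_8 ≈ -46.2810059.
Error ≈ -45.984375 − (-46.2810059) ≈ 0.29663.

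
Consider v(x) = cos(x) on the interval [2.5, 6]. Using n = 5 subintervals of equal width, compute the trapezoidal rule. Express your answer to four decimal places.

-0.8417

Δx = (6 − 2.5)/5 = 0.7.
v(2.5) ≈ -0.8011, v(3.2) ≈ -0.9983, v(3.9) ≈ -0.7259, v(4.6) ≈ -0.1122, v(5.3) ≈ 0.5544, v(6) ≈ 0.9602.
T_5 = (Δx/2)·[v(x_0) + 2v(x_1) + ... + 2v(x_{4}) + v(x_5)].
Sum ≈ -0.8417.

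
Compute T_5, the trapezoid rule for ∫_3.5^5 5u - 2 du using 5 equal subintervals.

Δu = (5 − 3.5)/5 = 0.3.
f(3.5) = 15.5, f(3.8) = 17, f(4.1) = 18.5, f(4.4) = 20, f(4.7) = 21.5, f(5) = 23.
T_5 = (Δu/2)·[f(u_0) + 2f(u_1) + ... + 2f(u_{4}) + f(u_5)].
Sum = 28.875.

28.875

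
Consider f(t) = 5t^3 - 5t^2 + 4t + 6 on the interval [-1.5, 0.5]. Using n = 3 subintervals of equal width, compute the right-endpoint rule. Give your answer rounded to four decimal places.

5.8981

Δt = (0.5 − (-1.5))/3 = 2/3.
Right endpoints: -5/6, -1/6, 0.5.
f(-5/6) = -799/216, f(-1/6) = 1117/216, f(0.5) = 7.375.
Sum = Δt · [f(-5/6) + f(-1/6) + f(0.5)].
Sum ≈ 5.8981.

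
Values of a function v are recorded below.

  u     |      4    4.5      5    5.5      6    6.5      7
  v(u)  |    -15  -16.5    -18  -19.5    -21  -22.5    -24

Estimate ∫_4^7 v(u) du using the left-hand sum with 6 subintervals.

Δu = 0.5.
Sum = 0.5·[(-15) + (-16.5) + (-18) + (-19.5) + (-21) + (-22.5)] = -56.25.

-56.25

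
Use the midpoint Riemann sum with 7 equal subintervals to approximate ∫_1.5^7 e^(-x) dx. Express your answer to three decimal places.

Δx = (7 − 1.5)/7 = 11/14.
Midpoints: 53/28, 75/28, 97/28, 4.25, 141/28, 163/28, 185/28.
f(53/28) ≈ 0.151, f(75/28) ≈ 0.069, f(97/28) ≈ 0.031, f(4.25) ≈ 0.014, f(141/28) ≈ 0.007, f(163/28) ≈ 0.003, f(185/28) ≈ 0.001.
Sum = Δx · [f(53/28) + f(75/28) + f(97/28) + ...].
Sum ≈ 0.217.

0.217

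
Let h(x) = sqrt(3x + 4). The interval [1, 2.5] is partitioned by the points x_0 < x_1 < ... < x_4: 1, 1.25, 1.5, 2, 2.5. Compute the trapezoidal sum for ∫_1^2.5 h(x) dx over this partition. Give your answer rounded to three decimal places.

4.549

Subinterval widths: 0.25, 0.25, 0.5, 0.5.
h(1) ≈ 2.646, h(1.25) ≈ 2.784, h(1.5) ≈ 2.915, h(2) ≈ 3.162, h(2.5) ≈ 3.391.
On each subinterval the trapezoid contributes (Δx_i/2)·[h(x_{i-1}) + h(x_i)].
Sum ≈ 4.549.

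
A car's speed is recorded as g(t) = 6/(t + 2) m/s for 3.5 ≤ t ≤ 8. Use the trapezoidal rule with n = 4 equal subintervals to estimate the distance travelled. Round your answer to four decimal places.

3.6015

Δt = (8 − 3.5)/4 = 1.125.
g(3.5) = 12/11, g(4.625) = 48/53, g(5.75) = 24/31, g(6.875) = 48/71, g(8) = 0.6.
T_4 = (Δt/2)·[g(t_0) + 2g(t_1) + 2g(t_2) + 2g(t_3) + g(t_4)].
Sum ≈ 3.6015.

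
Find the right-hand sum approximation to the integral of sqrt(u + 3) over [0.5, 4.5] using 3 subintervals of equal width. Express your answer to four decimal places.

9.8938

Δu = (4.5 − 0.5)/3 = 4/3.
Right endpoints: 11/6, 19/6, 4.5.
f(11/6) ≈ 2.1985, f(19/6) ≈ 2.4833, f(4.5) ≈ 2.7386.
Sum = Δu · [f(11/6) + f(19/6) + f(4.5)].
Sum ≈ 9.8938.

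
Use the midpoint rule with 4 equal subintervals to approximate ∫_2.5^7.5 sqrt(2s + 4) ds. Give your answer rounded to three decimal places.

18.613

Δs = (7.5 − 2.5)/4 = 1.25.
Midpoints: 3.125, 4.375, 5.625, 6.875.
f(3.125) ≈ 3.202, f(4.375) ≈ 3.571, f(5.625) ≈ 3.905, f(6.875) ≈ 4.213.
Sum = Δs · [f(3.125) + f(4.375) + f(5.625) + f(6.875)].
Sum ≈ 18.613.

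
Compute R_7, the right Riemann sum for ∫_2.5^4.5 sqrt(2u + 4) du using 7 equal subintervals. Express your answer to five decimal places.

6.71018

Δu = (4.5 − 2.5)/7 = 2/7.
Right endpoints: 39/14, 43/14, 47/14, 51/14, 55/14, 59/14, 4.5.
f(39/14) ≈ 3.09377, f(43/14) ≈ 3.18479, f(47/14) ≈ 3.27327, f(51/14) ≈ 3.35942, f(55/14) ≈ 3.44342, f(59/14) ≈ 3.52542, f(4.5) ≈ 3.60555.
Sum = Δu · [f(39/14) + f(43/14) + f(47/14) + ...].
Sum ≈ 6.71018.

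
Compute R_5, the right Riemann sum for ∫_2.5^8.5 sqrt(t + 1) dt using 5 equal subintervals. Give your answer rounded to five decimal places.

15.86964

Δt = (8.5 − 2.5)/5 = 1.2.
Right endpoints: 3.7, 4.9, 6.1, 7.3, 8.5.
f(3.7) ≈ 2.16795, f(4.9) ≈ 2.42899, f(6.1) ≈ 2.66458, f(7.3) ≈ 2.88097, f(8.5) ≈ 3.08221.
Sum = Δt · [f(3.7) + f(4.9) + f(6.1) + f(7.3) + f(8.5)].
Sum ≈ 15.86964.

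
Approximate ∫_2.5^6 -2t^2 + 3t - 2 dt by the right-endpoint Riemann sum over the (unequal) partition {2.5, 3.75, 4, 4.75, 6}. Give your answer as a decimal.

Subinterval widths: 1.25, 0.25, 0.75, 1.25.
Right endpoints: 3.75, 4, 4.75, 6.
f(3.75) = -18.875, f(4) = -22, f(4.75) = -32.875, f(6) = -56.
Sum = Σ Δt_i · f(t_i).
Sum = -123.75.

-123.75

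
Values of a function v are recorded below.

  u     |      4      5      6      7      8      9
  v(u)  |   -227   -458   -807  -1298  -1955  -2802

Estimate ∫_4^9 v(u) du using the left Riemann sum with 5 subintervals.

-4745

Δu = 1.
Sum = 1·[(-227) + (-458) + (-807) + (-1298) + (-1955)] = -4745.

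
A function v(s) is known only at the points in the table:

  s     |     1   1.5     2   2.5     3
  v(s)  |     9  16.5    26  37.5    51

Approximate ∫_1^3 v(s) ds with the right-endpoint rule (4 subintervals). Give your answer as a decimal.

Δs = 0.5.
Sum = 0.5·[16.5 + 26 + 37.5 + 51] = 65.5.

65.5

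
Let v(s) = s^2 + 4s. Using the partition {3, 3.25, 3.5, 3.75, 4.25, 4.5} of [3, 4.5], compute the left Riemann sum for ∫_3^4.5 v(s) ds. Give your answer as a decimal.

41

Subinterval widths: 0.25, 0.25, 0.25, 0.5, 0.25.
Left endpoints: 3, 3.25, 3.5, 3.75, 4.25.
v(3) = 21, v(3.25) = 23.5625, v(3.5) = 26.25, v(3.75) = 29.0625, v(4.25) = 35.0625.
Sum = Σ Δs_i · v(s_i).
Sum = 41.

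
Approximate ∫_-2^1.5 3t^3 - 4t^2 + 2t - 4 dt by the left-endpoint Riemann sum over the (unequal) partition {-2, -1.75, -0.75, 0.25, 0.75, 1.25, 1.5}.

Subinterval widths: 0.25, 1, 1, 0.5, 0.5, 0.25.
Left endpoints: -2, -1.75, -0.75, 0.25, 0.75, 1.25.
f(-2) = -48, f(-1.75) = -35.828125, f(-0.75) = -9.015625, f(0.25) = -3.703125, f(0.75) = -3.484375, f(1.25) = -1.890625.
Sum = Σ Δt_i · f(t_i).
Sum = -60.91015625.

-60.91015625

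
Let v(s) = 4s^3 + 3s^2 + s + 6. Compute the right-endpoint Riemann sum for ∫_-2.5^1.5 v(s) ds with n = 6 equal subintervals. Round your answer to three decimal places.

Δs = (1.5 − (-2.5))/6 = 2/3.
Right endpoints: -11/6, -7/6, -0.5, 1/6, 5/6, 1.5.
v(-11/6) = -1123/108, v(-7/6) = 277/108, v(-0.5) = 5.75, v(1/6) = 677/108, v(5/6) = 1213/108, v(1.5) = 27.75.
Sum = Δs · [v(-11/6) + v(-7/6) + v(-0.5) + ...].
Sum ≈ 28.778.

28.778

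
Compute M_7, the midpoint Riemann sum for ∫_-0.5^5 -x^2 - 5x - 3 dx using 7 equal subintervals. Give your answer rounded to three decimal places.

Δx = (5 − (-0.5))/7 = 11/14.
Midpoints: -3/28, 19/28, 41/28, 2.25, 85/28, 107/28, 129/28.
f(-3/28) = -1941/784, f(19/28) = -5373/784, f(41/28) = -9773/784, f(2.25) = -19.3125, f(85/28) = -21477/784, f(107/28) = -28781/784, f(129/28) = -37053/784.
Sum = Δx · [f(-3/28) + f(19/28) + f(41/28) + ...].
Sum ≈ -119.800.

-119.800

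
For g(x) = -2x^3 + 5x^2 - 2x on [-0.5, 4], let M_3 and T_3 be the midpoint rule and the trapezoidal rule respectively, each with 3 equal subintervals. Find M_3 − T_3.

13.921875

M_3 = -32.203125.
T_3 = -46.125.
M_3 − T_3 = 13.921875.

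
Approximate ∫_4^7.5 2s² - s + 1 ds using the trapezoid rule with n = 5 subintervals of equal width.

222.53

Δs = (7.5 − 4)/5 = 0.7.
f(4) = 29, f(4.7) = 40.48, f(5.4) = 53.92, f(6.1) = 69.32, f(6.8) = 86.68, f(7.5) = 106.
T_5 = (Δs/2)·[f(s_0) + 2f(s_1) + ... + 2f(s_{4}) + f(s_5)].
Sum = 222.53.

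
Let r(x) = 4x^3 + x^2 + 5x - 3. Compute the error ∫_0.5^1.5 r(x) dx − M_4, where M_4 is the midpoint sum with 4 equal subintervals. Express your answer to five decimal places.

Exact integral: ∫_0.5^1.5 r(x) dx ≈ 8.0833333.
M_4 = 8.015625.
Error ≈ 8.0833333 − 8.015625 ≈ 0.06771.

0.06771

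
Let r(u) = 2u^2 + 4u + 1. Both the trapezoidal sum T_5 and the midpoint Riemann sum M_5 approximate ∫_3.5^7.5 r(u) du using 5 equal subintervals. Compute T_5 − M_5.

T_5 = 345.52.
M_5 = 344.24.
T_5 − M_5 = 1.28.

1.28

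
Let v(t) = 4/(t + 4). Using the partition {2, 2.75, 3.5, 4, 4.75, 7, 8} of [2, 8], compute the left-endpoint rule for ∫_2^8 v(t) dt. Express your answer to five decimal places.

2.97832

Subinterval widths: 0.75, 0.75, 0.5, 0.75, 2.25, 1.
Left endpoints: 2, 2.75, 3.5, 4, 4.75, 7.
v(2) = 2/3, v(2.75) = 16/27, v(3.5) = 8/15, v(4) = 0.5, v(4.75) = 16/35, v(7) = 4/11.
Sum = Σ Δt_i · v(t_i).
Sum ≈ 2.97832.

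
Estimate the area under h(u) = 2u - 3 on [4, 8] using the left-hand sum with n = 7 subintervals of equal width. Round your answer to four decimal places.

33.7143

Δu = (8 − 4)/7 = 4/7.
Left endpoints: 4, 32/7, 36/7, 40/7, 44/7, 48/7, 52/7.
h(4) = 5, h(32/7) = 43/7, h(36/7) = 51/7, h(40/7) = 59/7, h(44/7) = 67/7, h(48/7) = 75/7, h(52/7) = 83/7.
Sum = Δu · [h(4) + h(32/7) + h(36/7) + ...].
Sum ≈ 33.7143.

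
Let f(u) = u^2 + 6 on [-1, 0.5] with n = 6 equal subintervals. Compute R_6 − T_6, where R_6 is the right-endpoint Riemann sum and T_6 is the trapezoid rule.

R_6 = 9.296875.
T_6 = 9.390625.
R_6 − T_6 = -0.09375.

-0.09375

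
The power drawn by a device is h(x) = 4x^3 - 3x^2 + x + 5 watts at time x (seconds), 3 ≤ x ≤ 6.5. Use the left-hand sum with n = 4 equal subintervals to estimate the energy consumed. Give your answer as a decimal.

Δx = (6.5 − 3)/4 = 0.875.
Left endpoints: 3, 3.875, 4.75, 5.625.
h(3) = 89, h(3.875) = 196.5703125, h(4.75) = 370.75, h(5.625) = 627.6171875.
Sum = Δx · [h(3) + h(3.875) + h(4.75) + h(5.625)].
Sum = 1123.4453125.

1123.4453125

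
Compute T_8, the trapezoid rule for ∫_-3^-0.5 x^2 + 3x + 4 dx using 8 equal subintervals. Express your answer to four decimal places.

5.8740

Δx = (-0.5 − (-3))/8 = 0.3125.
f(-3) = 4, f(-2.6875) = 3.16015625, f(-2.375) = 2.515625, f(-2.0625) = 2.06640625, f(-1.75) = 1.8125, f(-1.4375) = 1.75390625, f(-1.125) = 1.890625, f(-0.8125) = 2.22265625, f(-0.5) = 2.75.
T_8 = (Δx/2)·[f(x_0) + 2f(x_1) + ... + 2f(x_{7}) + f(x_8)].
Sum ≈ 5.8740.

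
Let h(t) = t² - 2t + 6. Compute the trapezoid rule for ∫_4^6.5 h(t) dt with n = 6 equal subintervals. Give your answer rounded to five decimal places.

59.03067

Δt = (6.5 − 4)/6 = 5/12.
h(4) = 14, h(53/12) = 2401/144, h(29/6) = 709/36, h(5.25) = 23.0625, h(17/3) = 241/9, h(73/12) = 4441/144, h(6.5) = 35.25.
T_6 = (Δt/2)·[h(t_0) + 2h(t_1) + ... + 2h(t_{5}) + h(t_6)].
Sum ≈ 59.03067.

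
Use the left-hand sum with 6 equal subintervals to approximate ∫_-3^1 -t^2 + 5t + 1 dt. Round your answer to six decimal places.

-34.962963

Δt = (1 − (-3))/6 = 2/3.
Left endpoints: -3, -7/3, -5/3, -1, -1/3, 1/3.
f(-3) = -23, f(-7/3) = -145/9, f(-5/3) = -91/9, f(-1) = -5, f(-1/3) = -7/9, f(1/3) = 23/9.
Sum = Δt · [f(-3) + f(-7/3) + f(-5/3) + ...].
Sum ≈ -34.962963.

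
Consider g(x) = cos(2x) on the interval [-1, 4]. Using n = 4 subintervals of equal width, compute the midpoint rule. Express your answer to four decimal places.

Δx = (4 − (-1))/4 = 1.25.
Midpoints: -0.375, 0.875, 2.125, 3.375.
g(-0.375) ≈ 0.7317, g(0.875) ≈ -0.1782, g(2.125) ≈ -0.4461, g(3.375) ≈ 0.8930.
Sum = Δx · [g(-0.375) + g(0.875) + g(2.125) + g(3.375)].
Sum ≈ 1.2505.

1.2505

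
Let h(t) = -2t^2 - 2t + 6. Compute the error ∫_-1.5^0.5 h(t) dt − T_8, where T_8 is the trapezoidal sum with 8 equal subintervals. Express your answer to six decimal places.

Exact integral: ∫_-1.5^0.5 h(t) dt ≈ 11.66666667.
T_8 = 11.625.
Error ≈ 11.66666667 − 11.625 ≈ 0.041667.

0.041667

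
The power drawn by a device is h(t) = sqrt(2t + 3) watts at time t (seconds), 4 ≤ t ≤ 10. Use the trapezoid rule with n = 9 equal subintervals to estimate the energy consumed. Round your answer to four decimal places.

24.6036

Δt = (10 − 4)/9 = 2/3.
h(4) ≈ 3.3166, h(14/3) ≈ 3.5119, h(16/3) ≈ 3.6968, h(6) ≈ 3.8730, h(20/3) ≈ 4.0415, h(22/3) ≈ 4.2032, h(8) ≈ 4.3589, h(26/3) ≈ 4.5092, h(28/3) ≈ 4.6547, h(10) ≈ 4.7958.
T_9 = (Δt/2)·[h(t_0) + 2h(t_1) + ... + 2h(t_{8}) + h(t_9)].
Sum ≈ 24.6036.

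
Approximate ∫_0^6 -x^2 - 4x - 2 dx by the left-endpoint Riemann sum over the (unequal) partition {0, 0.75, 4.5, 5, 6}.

-89.484375

Subinterval widths: 0.75, 3.75, 0.5, 1.
Left endpoints: 0, 0.75, 4.5, 5.
f(0) = -2, f(0.75) = -5.5625, f(4.5) = -40.25, f(5) = -47.
Sum = Σ Δx_i · f(x_i).
Sum = -89.484375.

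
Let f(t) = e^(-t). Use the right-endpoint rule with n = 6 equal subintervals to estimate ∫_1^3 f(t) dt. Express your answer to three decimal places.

0.268

Δt = (3 − 1)/6 = 1/3.
Right endpoints: 4/3, 5/3, 2, 7/3, 8/3, 3.
f(4/3) ≈ 0.264, f(5/3) ≈ 0.189, f(2) ≈ 0.135, f(7/3) ≈ 0.097, f(8/3) ≈ 0.069, f(3) ≈ 0.050.
Sum = Δt · [f(4/3) + f(5/3) + f(2) + ...].
Sum ≈ 0.268.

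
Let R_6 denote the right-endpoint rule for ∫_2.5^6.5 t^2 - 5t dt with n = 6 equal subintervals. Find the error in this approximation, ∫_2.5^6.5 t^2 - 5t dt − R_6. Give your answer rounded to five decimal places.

-5.62963

Exact integral: ∫_2.5^6.5 f(t) dt ≈ -3.6666667.
R_6 ≈ 1.9629630.
Error ≈ -3.6666667 − 1.9629630 ≈ -5.62963.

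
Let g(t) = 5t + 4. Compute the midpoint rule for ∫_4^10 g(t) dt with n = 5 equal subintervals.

Δt = (10 − 4)/5 = 1.2.
Midpoints: 4.6, 5.8, 7, 8.2, 9.4.
g(4.6) = 27, g(5.8) = 33, g(7) = 39, g(8.2) = 45, g(9.4) = 51.
Sum = Δt · [g(4.6) + g(5.8) + g(7) + g(8.2) + g(9.4)].
Sum = 234.

234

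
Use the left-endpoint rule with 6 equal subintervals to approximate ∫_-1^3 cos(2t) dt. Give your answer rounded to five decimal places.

-0.19193

Δt = (3 − (-1))/6 = 2/3.
Left endpoints: -1, -1/3, 1/3, 1, 5/3, 7/3.
f(-1) ≈ -0.41615, f(-1/3) ≈ 0.78589, f(1/3) ≈ 0.78589, f(1) ≈ -0.41615, f(5/3) ≈ -0.98167, f(7/3) ≈ -0.04571.
Sum = Δt · [f(-1) + f(-1/3) + f(1/3) + ...].
Sum ≈ -0.19193.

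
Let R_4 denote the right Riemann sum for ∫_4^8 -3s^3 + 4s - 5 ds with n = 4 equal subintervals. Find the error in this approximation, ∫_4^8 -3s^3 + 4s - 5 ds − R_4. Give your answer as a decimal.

Exact integral: ∫_4^8 f(s) ds = -2804.
R_4 = -3504.
Error = -2804 − (-3504) = 700.

700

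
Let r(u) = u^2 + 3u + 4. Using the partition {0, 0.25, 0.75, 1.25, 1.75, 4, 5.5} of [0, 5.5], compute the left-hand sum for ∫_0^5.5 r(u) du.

Subinterval widths: 0.25, 0.5, 0.5, 0.5, 2.25, 1.5.
Left endpoints: 0, 0.25, 0.75, 1.25, 1.75, 4.
r(0) = 4, r(0.25) = 4.8125, r(0.75) = 6.8125, r(1.25) = 9.3125, r(1.75) = 12.3125, r(4) = 32.
Sum = Σ Δu_i · r(u_i).
Sum = 87.171875.

87.171875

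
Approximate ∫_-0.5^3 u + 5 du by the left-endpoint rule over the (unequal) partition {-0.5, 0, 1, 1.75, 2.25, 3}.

Subinterval widths: 0.5, 1, 0.75, 0.5, 0.75.
Left endpoints: -0.5, 0, 1, 1.75, 2.25.
f(-0.5) = 4.5, f(0) = 5, f(1) = 6, f(1.75) = 6.75, f(2.25) = 7.25.
Sum = Σ Δu_i · f(u_i).
Sum = 20.5625.

20.5625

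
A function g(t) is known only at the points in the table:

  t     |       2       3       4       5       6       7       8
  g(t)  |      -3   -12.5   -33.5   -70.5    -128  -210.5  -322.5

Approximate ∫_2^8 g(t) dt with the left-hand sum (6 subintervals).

-458

Δt = 1.
Sum = 1·[(-3) + (-12.5) + (-33.5) + (-70.5) + (-128) + (-210.5)] = -458.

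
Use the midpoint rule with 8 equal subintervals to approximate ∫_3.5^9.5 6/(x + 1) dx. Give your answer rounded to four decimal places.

5.0782

Δx = (9.5 − 3.5)/8 = 0.75.
Midpoints: 3.875, 4.625, 5.375, 6.125, 6.875, 7.625, 8.375, 9.125.
f(3.875) = 16/13, f(4.625) = 16/15, f(5.375) = 16/17, f(6.125) = 16/19, f(6.875) = 16/21, f(7.625) = 16/23, f(8.375) = 0.64, f(9.125) = 16/27.
Sum = Δx · [f(3.875) + f(4.625) + f(5.375) + ...].
Sum ≈ 5.0782.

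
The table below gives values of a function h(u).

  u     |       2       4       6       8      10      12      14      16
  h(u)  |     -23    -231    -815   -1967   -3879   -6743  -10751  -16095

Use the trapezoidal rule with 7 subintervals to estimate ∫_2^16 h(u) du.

-64890

Δu = 2.
T_7 = (2/2)·[(-23) + 2·(-231) + 2·(-815) + 2·(-1967) + 2·(-3879) + 2·(-6743) + 2·(-10751) + (-16095)] = -64890.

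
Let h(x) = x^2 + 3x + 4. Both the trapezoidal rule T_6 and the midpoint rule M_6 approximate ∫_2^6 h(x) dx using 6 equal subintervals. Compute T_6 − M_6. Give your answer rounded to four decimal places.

0.4444

T_6 ≈ 133.629630.
M_6 ≈ 133.185185.
T_6 − M_6 ≈ 0.4444.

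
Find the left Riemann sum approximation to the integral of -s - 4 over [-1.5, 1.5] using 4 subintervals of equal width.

-10.875

Δs = (1.5 − (-1.5))/4 = 0.75.
Left endpoints: -1.5, -0.75, 0, 0.75.
f(-1.5) = -2.5, f(-0.75) = -3.25, f(0) = -4, f(0.75) = -4.75.
Sum = Δs · [f(-1.5) + f(-0.75) + f(0) + f(0.75)].
Sum = -10.875.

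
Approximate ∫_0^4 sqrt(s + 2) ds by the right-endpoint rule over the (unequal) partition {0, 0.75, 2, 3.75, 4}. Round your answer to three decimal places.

8.552

Subinterval widths: 0.75, 1.25, 1.75, 0.25.
Right endpoints: 0.75, 2, 3.75, 4.
f(0.75) ≈ 1.658, f(2) ≈ 2.000, f(3.75) ≈ 2.398, f(4) ≈ 2.449.
Sum = Σ Δs_i · f(s_i).
Sum ≈ 8.552.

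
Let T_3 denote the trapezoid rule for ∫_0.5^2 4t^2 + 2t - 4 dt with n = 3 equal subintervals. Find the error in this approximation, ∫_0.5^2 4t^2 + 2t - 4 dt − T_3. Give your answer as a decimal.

-0.25

Exact integral: ∫_0.5^2 f(t) dt = 8.25.
T_3 = 8.5.
Error = 8.25 − 8.5 = -0.25.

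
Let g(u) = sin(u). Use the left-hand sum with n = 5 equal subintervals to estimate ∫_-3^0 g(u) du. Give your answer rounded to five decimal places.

Δu = (0 − (-3))/5 = 0.6.
Left endpoints: -3, -2.4, -1.8, -1.2, -0.6.
g(-3) ≈ -0.14112, g(-2.4) ≈ -0.67546, g(-1.8) ≈ -0.97385, g(-1.2) ≈ -0.93204, g(-0.6) ≈ -0.56464.
Sum = Δu · [g(-3) + g(-2.4) + g(-1.8) + g(-1.2) + g(-0.6)].
Sum ≈ -1.97227.

-1.97227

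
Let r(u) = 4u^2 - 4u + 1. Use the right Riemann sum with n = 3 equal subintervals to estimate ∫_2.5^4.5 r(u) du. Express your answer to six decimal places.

Δu = (4.5 − 2.5)/3 = 2/3.
Right endpoints: 19/6, 23/6, 4.5.
r(19/6) = 256/9, r(23/6) = 400/9, r(4.5) = 64.
Sum = Δu · [r(19/6) + r(23/6) + r(4.5)].
Sum ≈ 91.259259.

91.259259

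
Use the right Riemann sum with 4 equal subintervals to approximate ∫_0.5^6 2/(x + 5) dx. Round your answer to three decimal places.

Δx = (6 − 0.5)/4 = 1.375.
Right endpoints: 1.875, 3.25, 4.625, 6.
f(1.875) = 16/55, f(3.25) = 8/33, f(4.625) = 16/77, f(6) = 2/11.
Sum = Δx · [f(1.875) + f(3.25) + f(4.625) + f(6)].
Sum ≈ 1.269.

1.269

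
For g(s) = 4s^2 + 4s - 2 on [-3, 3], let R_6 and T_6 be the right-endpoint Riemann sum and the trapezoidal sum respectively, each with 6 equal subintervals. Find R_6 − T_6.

12

R_6 = 76.
T_6 = 64.
R_6 − T_6 = 12.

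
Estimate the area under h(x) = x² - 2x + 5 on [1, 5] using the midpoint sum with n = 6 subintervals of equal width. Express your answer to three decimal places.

37.185

Δx = (5 − 1)/6 = 2/3.
Midpoints: 4/3, 2, 8/3, 10/3, 4, 14/3.
h(4/3) = 37/9, h(2) = 5, h(8/3) = 61/9, h(10/3) = 85/9, h(4) = 13, h(14/3) = 157/9.
Sum = Δx · [h(4/3) + h(2) + h(8/3) + ...].
Sum ≈ 37.185.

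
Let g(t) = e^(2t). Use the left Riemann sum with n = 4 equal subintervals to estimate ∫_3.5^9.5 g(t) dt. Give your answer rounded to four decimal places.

14027470.5172

Δt = (9.5 − 3.5)/4 = 1.5.
Left endpoints: 3.5, 5, 6.5, 8.
g(3.5) ≈ 1096.6332, g(5) ≈ 22026.4658, g(6.5) ≈ 442413.3920, g(8) ≈ 8886110.5205.
Sum = Δt · [g(3.5) + g(5) + g(6.5) + g(8)].
Sum ≈ 14027470.5172.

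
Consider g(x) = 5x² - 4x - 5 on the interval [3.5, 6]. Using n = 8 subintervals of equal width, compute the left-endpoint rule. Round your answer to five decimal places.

Δx = (6 − 3.5)/8 = 0.3125.
Left endpoints: 3.5, 3.8125, 4.125, 4.4375, 4.75, 5.0625, 5.375, 5.6875.
g(3.5) = 42.25, g(3.8125) = 52.42578125, g(4.125) = 63.578125, g(4.4375) = 75.70703125, g(4.75) = 88.8125, g(5.0625) = 102.89453125, g(5.375) = 117.953125, g(5.6875) = 133.98828125.
Sum = Δx · [g(3.5) + g(3.8125) + g(4.125) + ...].
Sum ≈ 211.75293.

211.75293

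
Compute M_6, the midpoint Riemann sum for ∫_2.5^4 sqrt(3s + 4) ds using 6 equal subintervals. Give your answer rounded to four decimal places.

5.5561

Δs = (4 − 2.5)/6 = 0.25.
Midpoints: 2.625, 2.875, 3.125, 3.375, 3.625, 3.875.
f(2.625) ≈ 3.4460, f(2.875) ≈ 3.5532, f(3.125) ≈ 3.6572, f(3.375) ≈ 3.7583, f(3.625) ≈ 3.8568, f(3.875) ≈ 3.9528.
Sum = Δs · [f(2.625) + f(2.875) + f(3.125) + ...].
Sum ≈ 5.5561.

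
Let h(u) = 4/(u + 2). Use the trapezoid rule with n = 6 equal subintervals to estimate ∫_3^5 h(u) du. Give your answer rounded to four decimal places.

1.3466

Δu = (5 − 3)/6 = 1/3.
h(3) = 0.8, h(10/3) = 0.75, h(11/3) = 12/17, h(4) = 2/3, h(13/3) = 12/19, h(14/3) = 0.6, h(5) = 4/7.
T_6 = (Δu/2)·[h(u_0) + 2h(u_1) + ... + 2h(u_{5}) + h(u_6)].
Sum ≈ 1.3466.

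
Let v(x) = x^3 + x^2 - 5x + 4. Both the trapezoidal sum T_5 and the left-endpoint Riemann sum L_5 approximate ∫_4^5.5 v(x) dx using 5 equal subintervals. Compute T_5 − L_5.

T_5 = 169.60875.
L_5 = 153.24.
T_5 − L_5 = 16.36875.

16.36875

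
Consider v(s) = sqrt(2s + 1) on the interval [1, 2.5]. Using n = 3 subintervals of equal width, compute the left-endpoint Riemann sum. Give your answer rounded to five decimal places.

2.98406

Δs = (2.5 − 1)/3 = 0.5.
Left endpoints: 1, 1.5, 2.
v(1) ≈ 1.73205, v(1.5) ≈ 2.00000, v(2) ≈ 2.23607.
Sum = Δs · [v(1) + v(1.5) + v(2)].
Sum ≈ 2.98406.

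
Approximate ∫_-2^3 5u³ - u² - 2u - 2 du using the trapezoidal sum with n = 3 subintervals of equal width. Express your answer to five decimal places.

Δu = (3 − (-2))/3 = 5/3.
f(-2) = -42, f(-1/3) = -44/27, f(4/3) = 146/27, f(3) = 118.
T_3 = (Δu/2)·[f(u_0) + 2f(u_1) + 2f(u_2) + f(u_3)].
Sum ≈ 69.62963.

69.62963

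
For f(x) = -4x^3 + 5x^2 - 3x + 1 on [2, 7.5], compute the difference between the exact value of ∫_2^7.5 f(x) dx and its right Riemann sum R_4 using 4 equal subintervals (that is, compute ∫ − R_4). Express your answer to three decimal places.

Exact integral: ∫_2^7.5 f(x) dx ≈ -2531.14583.
R_4 = -3591.15625.
Error ≈ -2531.14583 − (-3591.15625) ≈ 1060.010.

1060.010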